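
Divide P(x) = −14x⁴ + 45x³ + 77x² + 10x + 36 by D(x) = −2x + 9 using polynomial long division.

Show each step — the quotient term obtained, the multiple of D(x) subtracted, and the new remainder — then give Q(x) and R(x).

Q(x) = 7x³ + 9x² + 2x + 4; R(x) = 0

Step 1: lead(−14x⁴ + 45x³ + 77x² + 10x + 36) ÷ lead(D) = −14x⁴ ÷ −2x = 7x³. Subtract (7x³)·D = −14x⁴ + 63x³. Remainder: −18x³ + 77x² + 10x + 36.
Step 2: lead(−18x³ + 77x² + 10x + 36) ÷ lead(D) = −18x³ ÷ −2x = 9x². Subtract (9x²)·D = −18x³ + 81x². Remainder: −4x² + 10x + 36.
Step 3: lead(−4x² + 10x + 36) ÷ lead(D) = −4x² ÷ −2x = 2x. Subtract (2x)·D = −4x² + 18x. Remainder: −8x + 36.
Step 4: lead(−8x + 36) ÷ lead(D) = −8x ÷ −2x = 4. Subtract (4)·D = −8x + 36. Remainder: 0.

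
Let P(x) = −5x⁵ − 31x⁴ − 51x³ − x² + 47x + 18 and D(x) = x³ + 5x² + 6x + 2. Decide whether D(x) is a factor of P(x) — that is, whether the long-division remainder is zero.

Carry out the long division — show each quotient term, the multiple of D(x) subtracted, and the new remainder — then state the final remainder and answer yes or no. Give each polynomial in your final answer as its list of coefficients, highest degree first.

Step 1: lead(−5x⁵ − 31x⁴ − 51x³ − x² + 47x + 18) ÷ lead(D) = −5x⁵ ÷ x³ = −5x². Subtract (−5x²)·D = −5x⁵ − 25x⁴ − 30x³ − 10x². Remainder: −6x⁴ − 21x³ + 9x² + 47x + 18.
Step 2: lead(−6x⁴ − 21x³ + 9x² + 47x + 18) ÷ lead(D) = −6x⁴ ÷ x³ = −6x. Subtract (−6x)·D = −6x⁴ − 30x³ − 36x² − 12x. Remainder: 9x³ + 45x² + 59x + 18.
Step 3: lead(9x³ + 45x² + 59x + 18) ÷ lead(D) = 9x³ ÷ x³ = 9. Subtract (9)·D = 9x³ + 45x² + 54x + 18. Remainder: 5x.

R = [5, 0], so D(x) is not a factor of P(x). no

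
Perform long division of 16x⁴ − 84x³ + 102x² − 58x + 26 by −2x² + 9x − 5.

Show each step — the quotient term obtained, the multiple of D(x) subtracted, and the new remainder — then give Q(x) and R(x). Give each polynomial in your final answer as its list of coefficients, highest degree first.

Q = [-8, 6, -4]; R = [8, 6]

Step 1: lead(16x⁴ − 84x³ + 102x² − 58x + 26) ÷ lead(D) = 16x⁴ ÷ −2x² = −8x². Subtract (−8x²)·D = 16x⁴ − 72x³ + 40x². Remainder: −12x³ + 62x² − 58x + 26.
Step 2: lead(−12x³ + 62x² − 58x + 26) ÷ lead(D) = −12x³ ÷ −2x² = 6x. Subtract (6x)·D = −12x³ + 54x² − 30x. Remainder: 8x² − 28x + 26.
Step 3: lead(8x² − 28x + 26) ÷ lead(D) = 8x² ÷ −2x² = −4. Subtract (−4)·D = 8x² − 36x + 20. Remainder: 8x + 6.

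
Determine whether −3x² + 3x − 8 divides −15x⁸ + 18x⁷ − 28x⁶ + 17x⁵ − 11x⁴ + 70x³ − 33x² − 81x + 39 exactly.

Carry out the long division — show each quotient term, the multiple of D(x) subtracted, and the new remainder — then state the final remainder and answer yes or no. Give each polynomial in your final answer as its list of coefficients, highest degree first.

R = [-7, -9], so D(x) is not a factor of P(x). no

Step 1: lead(−15x⁸ + 18x⁷ − 28x⁶ + 17x⁵ − 11x⁴ + 70x³ − 33x² − 81x + 39) ÷ lead(D) = −15x⁸ ÷ −3x² = 5x⁶. Subtract (5x⁶)·D = −15x⁸ + 15x⁷ − 40x⁶. Remainder: 3x⁷ + 12x⁶ + 17x⁵ − 11x⁴ + 70x³ − 33x² − 81x + 39.
Step 2: lead(3x⁷ + 12x⁶ + 17x⁵ − 11x⁴ + 70x³ − 33x² − 81x + 39) ÷ lead(D) = 3x⁷ ÷ −3x² = −x⁵. Subtract (−x⁵)·D = 3x⁷ − 3x⁶ + 8x⁵. Remainder: 15x⁶ + 9x⁵ − 11x⁴ + 70x³ − 33x² − 81x + 39.
Step 3: lead(15x⁶ + 9x⁵ − 11x⁴ + 70x³ − 33x² − 81x + 39) ÷ lead(D) = 15x⁶ ÷ −3x² = −5x⁴. Subtract (−5x⁴)·D = 15x⁶ − 15x⁵ + 40x⁴. Remainder: 24x⁵ − 51x⁴ + 70x³ − 33x² − 81x + 39.
Step 4: lead(24x⁵ − 51x⁴ + 70x³ − 33x² − 81x + 39) ÷ lead(D) = 24x⁵ ÷ −3x² = −8x³. Subtract (−8x³)·D = 24x⁵ − 24x⁴ + 64x³. Remainder: −27x⁴ + 6x³ − 33x² − 81x + 39.
Step 5: lead(−27x⁴ + 6x³ − 33x² − 81x + 39) ÷ lead(D) = −27x⁴ ÷ −3x² = 9x². Subtract (9x²)·D = −27x⁴ + 27x³ − 72x². Remainder: −21x³ + 39x² − 81x + 39.
Step 6: lead(−21x³ + 39x² − 81x + 39) ÷ lead(D) = −21x³ ÷ −3x² = 7x. Subtract (7x)·D = −21x³ + 21x² − 56x. Remainder: 18x² − 25x + 39.
Step 7: lead(18x² − 25x + 39) ÷ lead(D) = 18x² ÷ −3x² = −6. Subtract (−6)·D = 18x² − 18x + 48. Remainder: −7x − 9.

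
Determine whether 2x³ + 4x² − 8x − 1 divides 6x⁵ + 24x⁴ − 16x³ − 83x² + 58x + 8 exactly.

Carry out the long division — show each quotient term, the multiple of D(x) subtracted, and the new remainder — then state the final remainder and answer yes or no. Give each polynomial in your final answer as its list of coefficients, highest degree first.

R = [0], so D(x) is a factor of P(x). yes

Step 1: lead(6x⁵ + 24x⁴ − 16x³ − 83x² + 58x + 8) ÷ lead(D) = 6x⁵ ÷ 2x³ = 3x². Subtract (3x²)·D = 6x⁵ + 12x⁴ − 24x³ − 3x². Remainder: 12x⁴ + 8x³ − 80x² + 58x + 8.
Step 2: lead(12x⁴ + 8x³ − 80x² + 58x + 8) ÷ lead(D) = 12x⁴ ÷ 2x³ = 6x. Subtract (6x)·D = 12x⁴ + 24x³ − 48x² − 6x. Remainder: −16x³ − 32x² + 64x + 8.
Step 3: lead(−16x³ − 32x² + 64x + 8) ÷ lead(D) = −16x³ ÷ 2x³ = −8. Subtract (−8)·D = −16x³ − 32x² + 64x + 8. Remainder: 0.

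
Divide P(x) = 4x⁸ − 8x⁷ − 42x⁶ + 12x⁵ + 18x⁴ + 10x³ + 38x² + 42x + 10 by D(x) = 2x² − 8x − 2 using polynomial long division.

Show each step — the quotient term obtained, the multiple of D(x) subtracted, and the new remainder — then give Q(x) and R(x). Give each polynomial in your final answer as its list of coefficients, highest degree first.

Q = [2, 4, -3, -2, -2, -5, -3]; R = [8, 4]

Step 1: lead(4x⁸ − 8x⁷ − 42x⁶ + 12x⁵ + 18x⁴ + 10x³ + 38x² + 42x + 10) ÷ lead(D) = 4x⁸ ÷ 2x² = 2x⁶. Subtract (2x⁶)·D = 4x⁸ − 16x⁷ − 4x⁶. Remainder: 8x⁷ − 38x⁶ + 12x⁵ + 18x⁴ + 10x³ + 38x² + 42x + 10.
Step 2: lead(8x⁷ − 38x⁶ + 12x⁵ + 18x⁴ + 10x³ + 38x² + 42x + 10) ÷ lead(D) = 8x⁷ ÷ 2x² = 4x⁵. Subtract (4x⁵)·D = 8x⁷ − 32x⁶ − 8x⁵. Remainder: −6x⁶ + 20x⁵ + 18x⁴ + 10x³ + 38x² + 42x + 10.
Step 3: lead(−6x⁶ + 20x⁵ + 18x⁴ + 10x³ + 38x² + 42x + 10) ÷ lead(D) = −6x⁶ ÷ 2x² = −3x⁴. Subtract (−3x⁴)·D = −6x⁶ + 24x⁵ + 6x⁴. Remainder: −4x⁵ + 12x⁴ + 10x³ + 38x² + 42x + 10.
Step 4: lead(−4x⁵ + 12x⁴ + 10x³ + 38x² + 42x + 10) ÷ lead(D) = −4x⁵ ÷ 2x² = −2x³. Subtract (−2x³)·D = −4x⁵ + 16x⁴ + 4x³. Remainder: −4x⁴ + 6x³ + 38x² + 42x + 10.
Step 5: lead(−4x⁴ + 6x³ + 38x² + 42x + 10) ÷ lead(D) = −4x⁴ ÷ 2x² = −2x². Subtract (−2x²)·D = −4x⁴ + 16x³ + 4x². Remainder: −10x³ + 34x² + 42x + 10.
Step 6: lead(−10x³ + 34x² + 42x + 10) ÷ lead(D) = −10x³ ÷ 2x² = −5x. Subtract (−5x)·D = −10x³ + 40x² + 10x. Remainder: −6x² + 32x + 10.
Step 7: lead(−6x² + 32x + 10) ÷ lead(D) = −6x² ÷ 2x² = −3. Subtract (−3)·D = −6x² + 24x + 6. Remainder: 8x + 4.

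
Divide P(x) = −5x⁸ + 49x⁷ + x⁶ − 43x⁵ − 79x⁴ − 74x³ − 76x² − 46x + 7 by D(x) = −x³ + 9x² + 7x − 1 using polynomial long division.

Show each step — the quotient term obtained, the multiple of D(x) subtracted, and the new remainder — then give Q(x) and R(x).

Step 1: lead(−5x⁸ + 49x⁷ + x⁶ − 43x⁵ − 79x⁴ − 74x³ − 76x² − 46x + 7) ÷ lead(D) = −5x⁸ ÷ −x³ = 5x⁵. Subtract (5x⁵)·D = −5x⁸ + 45x⁷ + 35x⁶ − 5x⁵. Remainder: 4x⁷ − 34x⁶ − 38x⁵ − 79x⁴ − 74x³ − 76x² − 46x + 7.
Step 2: lead(4x⁷ − 34x⁶ − 38x⁵ − 79x⁴ − 74x³ − 76x² − 46x + 7) ÷ lead(D) = 4x⁷ ÷ −x³ = −4x⁴. Subtract (−4x⁴)·D = 4x⁷ − 36x⁶ − 28x⁵ + 4x⁴. Remainder: 2x⁶ − 10x⁵ − 83x⁴ − 74x³ − 76x² − 46x + 7.
Step 3: lead(2x⁶ − 10x⁵ − 83x⁴ − 74x³ − 76x² − 46x + 7) ÷ lead(D) = 2x⁶ ÷ −x³ = −2x³. Subtract (−2x³)·D = 2x⁶ − 18x⁵ − 14x⁴ + 2x³. Remainder: 8x⁵ − 69x⁴ − 76x³ − 76x² − 46x + 7.
Step 4: lead(8x⁵ − 69x⁴ − 76x³ − 76x² − 46x + 7) ÷ lead(D) = 8x⁵ ÷ −x³ = −8x². Subtract (−8x²)·D = 8x⁵ − 72x⁴ − 56x³ + 8x². Remainder: 3x⁴ − 20x³ − 84x² − 46x + 7.
Step 5: lead(3x⁴ − 20x³ − 84x² − 46x + 7) ÷ lead(D) = 3x⁴ ÷ −x³ = −3x. Subtract (−3x)·D = 3x⁴ − 27x³ − 21x² + 3x. Remainder: 7x³ − 63x² − 49x + 7.
Step 6: lead(7x³ − 63x² − 49x + 7) ÷ lead(D) = 7x³ ÷ −x³ = −7. Subtract (−7)·D = 7x³ − 63x² − 49x + 7. Remainder: 0.

Q(x) = 5x⁵ − 4x⁴ − 2x³ − 8x² − 3x − 7; R(x) = 0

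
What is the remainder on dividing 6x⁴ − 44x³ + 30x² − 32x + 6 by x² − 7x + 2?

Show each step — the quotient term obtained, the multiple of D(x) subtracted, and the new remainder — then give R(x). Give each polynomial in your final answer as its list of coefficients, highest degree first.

Step 1: lead(6x⁴ − 44x³ + 30x² − 32x + 6) ÷ lead(D) = 6x⁴ ÷ x² = 6x². Subtract (6x²)·D = 6x⁴ − 42x³ + 12x². Remainder: −2x³ + 18x² − 32x + 6.
Step 2: lead(−2x³ + 18x² − 32x + 6) ÷ lead(D) = −2x³ ÷ x² = −2x. Subtract (−2x)·D = −2x³ + 14x² − 4x. Remainder: 4x² − 28x + 6.
Step 3: lead(4x² − 28x + 6) ÷ lead(D) = 4x² ÷ x² = 4. Subtract (4)·D = 4x² − 28x + 8. Remainder: −2.

R = [-2]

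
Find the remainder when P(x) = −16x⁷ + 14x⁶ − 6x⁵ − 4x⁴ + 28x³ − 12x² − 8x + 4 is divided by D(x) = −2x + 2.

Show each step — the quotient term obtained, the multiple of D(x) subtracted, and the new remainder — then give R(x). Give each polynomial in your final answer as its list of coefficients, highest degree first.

R = [0]

Step 1: lead(−16x⁷ + 14x⁶ − 6x⁵ − 4x⁴ + 28x³ − 12x² − 8x + 4) ÷ lead(D) = −16x⁷ ÷ −2x = 8x⁶. Subtract (8x⁶)·D = −16x⁷ + 16x⁶. Remainder: −2x⁶ − 6x⁵ − 4x⁴ + 28x³ − 12x² − 8x + 4.
Step 2: lead(−2x⁶ − 6x⁵ − 4x⁴ + 28x³ − 12x² − 8x + 4) ÷ lead(D) = −2x⁶ ÷ −2x = x⁵. Subtract (x⁵)·D = −2x⁶ + 2x⁵. Remainder: −8x⁵ − 4x⁴ + 28x³ − 12x² − 8x + 4.
Step 3: lead(−8x⁵ − 4x⁴ + 28x³ − 12x² − 8x + 4) ÷ lead(D) = −8x⁵ ÷ −2x = 4x⁴. Subtract (4x⁴)·D = −8x⁵ + 8x⁴. Remainder: −12x⁴ + 28x³ − 12x² − 8x + 4.
Step 4: lead(−12x⁴ + 28x³ − 12x² − 8x + 4) ÷ lead(D) = −12x⁴ ÷ −2x = 6x³. Subtract (6x³)·D = −12x⁴ + 12x³. Remainder: 16x³ − 12x² − 8x + 4.
Step 5: lead(16x³ − 12x² − 8x + 4) ÷ lead(D) = 16x³ ÷ −2x = −8x². Subtract (−8x²)·D = 16x³ − 16x². Remainder: 4x² − 8x + 4.
Step 6: lead(4x² − 8x + 4) ÷ lead(D) = 4x² ÷ −2x = −2x. Subtract (−2x)·D = 4x² − 4x. Remainder: −4x + 4.
Step 7: lead(−4x + 4) ÷ lead(D) = −4x ÷ −2x = 2. Subtract (2)·D = −4x + 4. Remainder: 0.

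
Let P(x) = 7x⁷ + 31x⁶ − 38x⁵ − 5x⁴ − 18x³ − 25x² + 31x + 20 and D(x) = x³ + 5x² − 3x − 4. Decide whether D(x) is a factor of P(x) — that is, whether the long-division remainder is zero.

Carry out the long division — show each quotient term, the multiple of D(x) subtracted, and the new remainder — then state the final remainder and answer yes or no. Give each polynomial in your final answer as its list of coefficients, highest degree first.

Step 1: lead(7x⁷ + 31x⁶ − 38x⁵ − 5x⁴ − 18x³ − 25x² + 31x + 20) ÷ lead(D) = 7x⁷ ÷ x³ = 7x⁴. Subtract (7x⁴)·D = 7x⁷ + 35x⁶ − 21x⁵ − 28x⁴. Remainder: −4x⁶ − 17x⁵ + 23x⁴ − 18x³ − 25x² + 31x + 20.
Step 2: lead(−4x⁶ − 17x⁵ + 23x⁴ − 18x³ − 25x² + 31x + 20) ÷ lead(D) = −4x⁶ ÷ x³ = −4x³. Subtract (−4x³)·D = −4x⁶ − 20x⁵ + 12x⁴ + 16x³. Remainder: 3x⁵ + 11x⁴ − 34x³ − 25x² + 31x + 20.
Step 3: lead(3x⁵ + 11x⁴ − 34x³ − 25x² + 31x + 20) ÷ lead(D) = 3x⁵ ÷ x³ = 3x². Subtract (3x²)·D = 3x⁵ + 15x⁴ − 9x³ − 12x². Remainder: −4x⁴ − 25x³ − 13x² + 31x + 20.
Step 4: lead(−4x⁴ − 25x³ − 13x² + 31x + 20) ÷ lead(D) = −4x⁴ ÷ x³ = −4x. Subtract (−4x)·D = −4x⁴ − 20x³ + 12x² + 16x. Remainder: −5x³ − 25x² + 15x + 20.
Step 5: lead(−5x³ − 25x² + 15x + 20) ÷ lead(D) = −5x³ ÷ x³ = −5. Subtract (−5)·D = −5x³ − 25x² + 15x + 20. Remainder: 0.

R = [0], so D(x) is a factor of P(x). yes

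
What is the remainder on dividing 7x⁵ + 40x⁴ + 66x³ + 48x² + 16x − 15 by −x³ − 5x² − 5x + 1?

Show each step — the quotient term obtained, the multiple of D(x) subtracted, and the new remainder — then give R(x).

Step 1: lead(7x⁵ + 40x⁴ + 66x³ + 48x² + 16x − 15) ÷ lead(D) = 7x⁵ ÷ −x³ = −7x². Subtract (−7x²)·D = 7x⁵ + 35x⁴ + 35x³ − 7x². Remainder: 5x⁴ + 31x³ + 55x² + 16x − 15.
Step 2: lead(5x⁴ + 31x³ + 55x² + 16x − 15) ÷ lead(D) = 5x⁴ ÷ −x³ = −5x. Subtract (−5x)·D = 5x⁴ + 25x³ + 25x² − 5x. Remainder: 6x³ + 30x² + 21x − 15.
Step 3: lead(6x³ + 30x² + 21x − 15) ÷ lead(D) = 6x³ ÷ −x³ = −6. Subtract (−6)·D = 6x³ + 30x² + 30x − 6. Remainder: −9x − 9.

R(x) = −9x − 9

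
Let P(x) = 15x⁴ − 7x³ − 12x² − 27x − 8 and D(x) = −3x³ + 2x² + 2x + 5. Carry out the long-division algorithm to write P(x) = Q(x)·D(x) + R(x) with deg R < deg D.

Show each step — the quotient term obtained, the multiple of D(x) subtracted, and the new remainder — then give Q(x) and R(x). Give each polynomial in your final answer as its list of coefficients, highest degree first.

Step 1: lead(15x⁴ − 7x³ − 12x² − 27x − 8) ÷ lead(D) = 15x⁴ ÷ −3x³ = −5x. Subtract (−5x)·D = 15x⁴ − 10x³ − 10x² − 25x. Remainder: 3x³ − 2x² − 2x − 8.
Step 2: lead(3x³ − 2x² − 2x − 8) ÷ lead(D) = 3x³ ÷ −3x³ = −1. Subtract (−1)·D = 3x³ − 2x² − 2x − 5. Remainder: −3.

Q = [-5, -1]; R = [-3]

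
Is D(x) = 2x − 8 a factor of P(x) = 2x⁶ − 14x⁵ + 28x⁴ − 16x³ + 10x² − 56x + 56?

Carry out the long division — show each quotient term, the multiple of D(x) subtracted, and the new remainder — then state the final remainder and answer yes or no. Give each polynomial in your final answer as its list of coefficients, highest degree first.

Step 1: lead(2x⁶ − 14x⁵ + 28x⁴ − 16x³ + 10x² − 56x + 56) ÷ lead(D) = 2x⁶ ÷ 2x = x⁵. Subtract (x⁵)·D = 2x⁶ − 8x⁵. Remainder: −6x⁵ + 28x⁴ − 16x³ + 10x² − 56x + 56.
Step 2: lead(−6x⁵ + 28x⁴ − 16x³ + 10x² − 56x + 56) ÷ lead(D) = −6x⁵ ÷ 2x = −3x⁴. Subtract (−3x⁴)·D = −6x⁵ + 24x⁴. Remainder: 4x⁴ − 16x³ + 10x² − 56x + 56.
Step 3: lead(4x⁴ − 16x³ + 10x² − 56x + 56) ÷ lead(D) = 4x⁴ ÷ 2x = 2x³. Subtract (2x³)·D = 4x⁴ − 16x³. Remainder: 10x² − 56x + 56.
Step 4: lead(10x² − 56x + 56) ÷ lead(D) = 10x² ÷ 2x = 5x. Subtract (5x)·D = 10x² − 40x. Remainder: −16x + 56.
Step 5: lead(−16x + 56) ÷ lead(D) = −16x ÷ 2x = −8. Subtract (−8)·D = −16x + 64. Remainder: −8.

R = [-8], so D(x) is not a factor of P(x). no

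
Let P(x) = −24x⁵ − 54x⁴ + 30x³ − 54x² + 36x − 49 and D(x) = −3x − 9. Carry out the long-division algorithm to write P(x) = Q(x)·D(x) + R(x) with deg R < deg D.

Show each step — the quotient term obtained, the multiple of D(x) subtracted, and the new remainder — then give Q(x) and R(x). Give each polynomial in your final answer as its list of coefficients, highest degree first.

Q = [8, -6, 8, -6, 6]; R = [5]

Step 1: lead(−24x⁵ − 54x⁴ + 30x³ − 54x² + 36x − 49) ÷ lead(D) = −24x⁵ ÷ −3x = 8x⁴. Subtract (8x⁴)·D = −24x⁵ − 72x⁴. Remainder: 18x⁴ + 30x³ − 54x² + 36x − 49.
Step 2: lead(18x⁴ + 30x³ − 54x² + 36x − 49) ÷ lead(D) = 18x⁴ ÷ −3x = −6x³. Subtract (−6x³)·D = 18x⁴ + 54x³. Remainder: −24x³ − 54x² + 36x − 49.
Step 3: lead(−24x³ − 54x² + 36x − 49) ÷ lead(D) = −24x³ ÷ −3x = 8x². Subtract (8x²)·D = −24x³ − 72x². Remainder: 18x² + 36x − 49.
Step 4: lead(18x² + 36x − 49) ÷ lead(D) = 18x² ÷ −3x = −6x. Subtract (−6x)·D = 18x² + 54x. Remainder: −18x − 49.
Step 5: lead(−18x − 49) ÷ lead(D) = −18x ÷ −3x = 6. Subtract (6)·D = −18x − 54. Remainder: 5.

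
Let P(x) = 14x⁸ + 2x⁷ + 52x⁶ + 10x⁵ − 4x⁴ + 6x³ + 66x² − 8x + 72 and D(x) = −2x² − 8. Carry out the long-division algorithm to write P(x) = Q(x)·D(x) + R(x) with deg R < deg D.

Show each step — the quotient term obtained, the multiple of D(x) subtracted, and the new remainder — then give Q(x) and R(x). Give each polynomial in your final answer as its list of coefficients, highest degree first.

Q = [-7, -1, 2, -1, -6, 1, -9]; R = [0]

Step 1: lead(14x⁸ + 2x⁷ + 52x⁶ + 10x⁵ − 4x⁴ + 6x³ + 66x² − 8x + 72) ÷ lead(D) = 14x⁸ ÷ −2x² = −7x⁶. Subtract (−7x⁶)·D = 14x⁸ + 56x⁶. Remainder: 2x⁷ − 4x⁶ + 10x⁵ − 4x⁴ + 6x³ + 66x² − 8x + 72.
Step 2: lead(2x⁷ − 4x⁶ + 10x⁵ − 4x⁴ + 6x³ + 66x² − 8x + 72) ÷ lead(D) = 2x⁷ ÷ −2x² = −x⁵. Subtract (−x⁵)·D = 2x⁷ + 8x⁵. Remainder: −4x⁶ + 2x⁵ − 4x⁴ + 6x³ + 66x² − 8x + 72.
Step 3: lead(−4x⁶ + 2x⁵ − 4x⁴ + 6x³ + 66x² − 8x + 72) ÷ lead(D) = −4x⁶ ÷ −2x² = 2x⁴. Subtract (2x⁴)·D = −4x⁶ − 16x⁴. Remainder: 2x⁵ + 12x⁴ + 6x³ + 66x² − 8x + 72.
Step 4: lead(2x⁵ + 12x⁴ + 6x³ + 66x² − 8x + 72) ÷ lead(D) = 2x⁵ ÷ −2x² = −x³. Subtract (−x³)·D = 2x⁵ + 8x³. Remainder: 12x⁴ − 2x³ + 66x² − 8x + 72.
Step 5: lead(12x⁴ − 2x³ + 66x² − 8x + 72) ÷ lead(D) = 12x⁴ ÷ −2x² = −6x². Subtract (−6x²)·D = 12x⁴ + 48x². Remainder: −2x³ + 18x² − 8x + 72.
Step 6: lead(−2x³ + 18x² − 8x + 72) ÷ lead(D) = −2x³ ÷ −2x² = x. Subtract (x)·D = −2x³ − 8x. Remainder: 18x² + 72.
Step 7: lead(18x² + 72) ÷ lead(D) = 18x² ÷ −2x² = −9. Subtract (−9)·D = 18x² + 72. Remainder: 0.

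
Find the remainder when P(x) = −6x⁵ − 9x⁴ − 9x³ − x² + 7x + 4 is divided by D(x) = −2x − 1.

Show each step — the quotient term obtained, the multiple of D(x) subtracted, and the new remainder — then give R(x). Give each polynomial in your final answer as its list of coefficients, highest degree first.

R = [1]

Step 1: lead(−6x⁵ − 9x⁴ − 9x³ − x² + 7x + 4) ÷ lead(D) = −6x⁵ ÷ −2x = 3x⁴. Subtract (3x⁴)·D = −6x⁵ − 3x⁴. Remainder: −6x⁴ − 9x³ − x² + 7x + 4.
Step 2: lead(−6x⁴ − 9x³ − x² + 7x + 4) ÷ lead(D) = −6x⁴ ÷ −2x = 3x³. Subtract (3x³)·D = −6x⁴ − 3x³. Remainder: −6x³ − x² + 7x + 4.
Step 3: lead(−6x³ − x² + 7x + 4) ÷ lead(D) = −6x³ ÷ −2x = 3x². Subtract (3x²)·D = −6x³ − 3x². Remainder: 2x² + 7x + 4.
Step 4: lead(2x² + 7x + 4) ÷ lead(D) = 2x² ÷ −2x = −x. Subtract (−x)·D = 2x² + x. Remainder: 6x + 4.
Step 5: lead(6x + 4) ÷ lead(D) = 6x ÷ −2x = −3. Subtract (−3)·D = 6x + 3. Remainder: 1.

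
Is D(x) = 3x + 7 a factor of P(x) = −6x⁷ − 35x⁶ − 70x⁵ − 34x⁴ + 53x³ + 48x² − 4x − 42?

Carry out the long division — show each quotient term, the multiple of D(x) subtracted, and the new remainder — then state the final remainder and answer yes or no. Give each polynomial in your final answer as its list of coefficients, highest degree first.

R = [0], so D(x) is a factor of P(x). yes

Step 1: lead(−6x⁷ − 35x⁶ − 70x⁵ − 34x⁴ + 53x³ + 48x² − 4x − 42) ÷ lead(D) = −6x⁷ ÷ 3x = −2x⁶. Subtract (−2x⁶)·D = −6x⁷ − 14x⁶. Remainder: −21x⁶ − 70x⁵ − 34x⁴ + 53x³ + 48x² − 4x − 42.
Step 2: lead(−21x⁶ − 70x⁵ − 34x⁴ + 53x³ + 48x² − 4x − 42) ÷ lead(D) = −21x⁶ ÷ 3x = −7x⁵. Subtract (−7x⁵)·D = −21x⁶ − 49x⁵. Remainder: −21x⁵ − 34x⁴ + 53x³ + 48x² − 4x − 42.
Step 3: lead(−21x⁵ − 34x⁴ + 53x³ + 48x² − 4x − 42) ÷ lead(D) = −21x⁵ ÷ 3x = −7x⁴. Subtract (−7x⁴)·D = −21x⁵ − 49x⁴. Remainder: 15x⁴ + 53x³ + 48x² − 4x − 42.
Step 4: lead(15x⁴ + 53x³ + 48x² − 4x − 42) ÷ lead(D) = 15x⁴ ÷ 3x = 5x³. Subtract (5x³)·D = 15x⁴ + 35x³. Remainder: 18x³ + 48x² − 4x − 42.
Step 5: lead(18x³ + 48x² − 4x − 42) ÷ lead(D) = 18x³ ÷ 3x = 6x². Subtract (6x²)·D = 18x³ + 42x². Remainder: 6x² − 4x − 42.
Step 6: lead(6x² − 4x − 42) ÷ lead(D) = 6x² ÷ 3x = 2x. Subtract (2x)·D = 6x² + 14x. Remainder: −18x − 42.
Step 7: lead(−18x − 42) ÷ lead(D) = −18x ÷ 3x = −6. Subtract (−6)·D = −18x − 42. Remainder: 0.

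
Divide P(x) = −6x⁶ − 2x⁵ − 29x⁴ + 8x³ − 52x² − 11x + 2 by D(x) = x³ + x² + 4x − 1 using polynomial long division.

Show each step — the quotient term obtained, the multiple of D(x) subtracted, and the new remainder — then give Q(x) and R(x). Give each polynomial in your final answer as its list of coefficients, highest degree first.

Step 1: lead(−6x⁶ − 2x⁵ − 29x⁴ + 8x³ − 52x² − 11x + 2) ÷ lead(D) = −6x⁶ ÷ x³ = −6x³. Subtract (−6x³)·D = −6x⁶ − 6x⁵ − 24x⁴ + 6x³. Remainder: 4x⁵ − 5x⁴ + 2x³ − 52x² − 11x + 2.
Step 2: lead(4x⁵ − 5x⁴ + 2x³ − 52x² − 11x + 2) ÷ lead(D) = 4x⁵ ÷ x³ = 4x². Subtract (4x²)·D = 4x⁵ + 4x⁴ + 16x³ − 4x². Remainder: −9x⁴ − 14x³ − 48x² − 11x + 2.
Step 3: lead(−9x⁴ − 14x³ − 48x² − 11x + 2) ÷ lead(D) = −9x⁴ ÷ x³ = −9x. Subtract (−9x)·D = −9x⁴ − 9x³ − 36x² + 9x. Remainder: −5x³ − 12x² − 20x + 2.
Step 4: lead(−5x³ − 12x² − 20x + 2) ÷ lead(D) = −5x³ ÷ x³ = −5. Subtract (−5)·D = −5x³ − 5x² − 20x + 5. Remainder: −7x² − 3.

Q = [-6, 4, -9, -5]; R = [-7, 0, -3]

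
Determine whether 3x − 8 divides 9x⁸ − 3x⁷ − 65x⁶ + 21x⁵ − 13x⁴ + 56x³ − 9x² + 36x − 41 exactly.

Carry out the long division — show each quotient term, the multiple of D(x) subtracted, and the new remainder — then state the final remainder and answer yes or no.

Step 1: lead(9x⁸ − 3x⁷ − 65x⁶ + 21x⁵ − 13x⁴ + 56x³ − 9x² + 36x − 41) ÷ lead(D) = 9x⁸ ÷ 3x = 3x⁷. Subtract (3x⁷)·D = 9x⁸ − 24x⁷. Remainder: 21x⁷ − 65x⁶ + 21x⁵ − 13x⁴ + 56x³ − 9x² + 36x − 41.
Step 2: lead(21x⁷ − 65x⁶ + 21x⁵ − 13x⁴ + 56x³ − 9x² + 36x − 41) ÷ lead(D) = 21x⁷ ÷ 3x = 7x⁶. Subtract (7x⁶)·D = 21x⁷ − 56x⁶. Remainder: −9x⁶ + 21x⁵ − 13x⁴ + 56x³ − 9x² + 36x − 41.
Step 3: lead(−9x⁶ + 21x⁵ − 13x⁴ + 56x³ − 9x² + 36x − 41) ÷ lead(D) = −9x⁶ ÷ 3x = −3x⁵. Subtract (−3x⁵)·D = −9x⁶ + 24x⁵. Remainder: −3x⁵ − 13x⁴ + 56x³ − 9x² + 36x − 41.
Step 4: lead(−3x⁵ − 13x⁴ + 56x³ − 9x² + 36x − 41) ÷ lead(D) = −3x⁵ ÷ 3x = −x⁴. Subtract (−x⁴)·D = −3x⁵ + 8x⁴. Remainder: −21x⁴ + 56x³ − 9x² + 36x − 41.
Step 5: lead(−21x⁴ + 56x³ − 9x² + 36x − 41) ÷ lead(D) = −21x⁴ ÷ 3x = −7x³. Subtract (−7x³)·D = −21x⁴ + 56x³. Remainder: −9x² + 36x − 41.
Step 6: lead(−9x² + 36x − 41) ÷ lead(D) = −9x² ÷ 3x = −3x. Subtract (−3x)·D = −9x² + 24x. Remainder: 12x − 41.
Step 7: lead(12x − 41) ÷ lead(D) = 12x ÷ 3x = 4. Subtract (4)·D = 12x − 32. Remainder: −9.

R(x) = −9, so D(x) is not a factor of P(x). no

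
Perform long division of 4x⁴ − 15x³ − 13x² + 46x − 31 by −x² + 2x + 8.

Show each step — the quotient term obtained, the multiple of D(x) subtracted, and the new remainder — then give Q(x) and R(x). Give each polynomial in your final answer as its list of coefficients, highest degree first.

Q = [-4, 7, -5]; R = [9]

Step 1: lead(4x⁴ − 15x³ − 13x² + 46x − 31) ÷ lead(D) = 4x⁴ ÷ −x² = −4x². Subtract (−4x²)·D = 4x⁴ − 8x³ − 32x². Remainder: −7x³ + 19x² + 46x − 31.
Step 2: lead(−7x³ + 19x² + 46x − 31) ÷ lead(D) = −7x³ ÷ −x² = 7x. Subtract (7x)·D = −7x³ + 14x² + 56x. Remainder: 5x² − 10x − 31.
Step 3: lead(5x² − 10x − 31) ÷ lead(D) = 5x² ÷ −x² = −5. Subtract (−5)·D = 5x² − 10x − 40. Remainder: 9.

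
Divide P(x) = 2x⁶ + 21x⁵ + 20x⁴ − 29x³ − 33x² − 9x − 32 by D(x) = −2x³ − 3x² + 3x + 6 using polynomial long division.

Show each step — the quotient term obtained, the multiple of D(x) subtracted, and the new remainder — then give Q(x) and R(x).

Step 1: lead(2x⁶ + 21x⁵ + 20x⁴ − 29x³ − 33x² − 9x − 32) ÷ lead(D) = 2x⁶ ÷ −2x³ = −x³. Subtract (−x³)·D = 2x⁶ + 3x⁵ − 3x⁴ − 6x³. Remainder: 18x⁵ + 23x⁴ − 23x³ − 33x² − 9x − 32.
Step 2: lead(18x⁵ + 23x⁴ − 23x³ − 33x² − 9x − 32) ÷ lead(D) = 18x⁵ ÷ −2x³ = −9x². Subtract (−9x²)·D = 18x⁵ + 27x⁴ − 27x³ − 54x². Remainder: −4x⁴ + 4x³ + 21x² − 9x − 32.
Step 3: lead(−4x⁴ + 4x³ + 21x² − 9x − 32) ÷ lead(D) = −4x⁴ ÷ −2x³ = 2x. Subtract (2x)·D = −4x⁴ − 6x³ + 6x² + 12x. Remainder: 10x³ + 15x² − 21x − 32.
Step 4: lead(10x³ + 15x² − 21x − 32) ÷ lead(D) = 10x³ ÷ −2x³ = −5. Subtract (−5)·D = 10x³ + 15x² − 15x − 30. Remainder: −6x − 2.

Q(x) = −x³ − 9x² + 2x − 5; R(x) = −6x − 2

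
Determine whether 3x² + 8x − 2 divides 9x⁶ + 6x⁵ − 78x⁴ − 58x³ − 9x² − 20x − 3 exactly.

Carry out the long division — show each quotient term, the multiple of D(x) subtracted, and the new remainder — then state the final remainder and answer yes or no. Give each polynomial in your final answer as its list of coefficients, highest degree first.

R = [-9], so D(x) is not a factor of P(x). no

Step 1: lead(9x⁶ + 6x⁵ − 78x⁴ − 58x³ − 9x² − 20x − 3) ÷ lead(D) = 9x⁶ ÷ 3x² = 3x⁴. Subtract (3x⁴)·D = 9x⁶ + 24x⁵ − 6x⁴. Remainder: −18x⁵ − 72x⁴ − 58x³ − 9x² − 20x − 3.
Step 2: lead(−18x⁵ − 72x⁴ − 58x³ − 9x² − 20x − 3) ÷ lead(D) = −18x⁵ ÷ 3x² = −6x³. Subtract (−6x³)·D = −18x⁵ − 48x⁴ + 12x³. Remainder: −24x⁴ − 70x³ − 9x² − 20x − 3.
Step 3: lead(−24x⁴ − 70x³ − 9x² − 20x − 3) ÷ lead(D) = −24x⁴ ÷ 3x² = −8x². Subtract (−8x²)·D = −24x⁴ − 64x³ + 16x². Remainder: −6x³ − 25x² − 20x − 3.
Step 4: lead(−6x³ − 25x² − 20x − 3) ÷ lead(D) = −6x³ ÷ 3x² = −2x. Subtract (−2x)·D = −6x³ − 16x² + 4x. Remainder: −9x² − 24x − 3.
Step 5: lead(−9x² − 24x − 3) ÷ lead(D) = −9x² ÷ 3x² = −3. Subtract (−3)·D = −9x² − 24x + 6. Remainder: −9.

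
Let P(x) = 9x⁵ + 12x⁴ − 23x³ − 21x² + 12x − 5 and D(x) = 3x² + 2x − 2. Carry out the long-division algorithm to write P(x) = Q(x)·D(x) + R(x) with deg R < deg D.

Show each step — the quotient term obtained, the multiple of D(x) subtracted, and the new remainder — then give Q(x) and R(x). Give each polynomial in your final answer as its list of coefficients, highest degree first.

Q = [3, 2, -7, -1]; R = [-7]

Step 1: lead(9x⁵ + 12x⁴ − 23x³ − 21x² + 12x − 5) ÷ lead(D) = 9x⁵ ÷ 3x² = 3x³. Subtract (3x³)·D = 9x⁵ + 6x⁴ − 6x³. Remainder: 6x⁴ − 17x³ − 21x² + 12x − 5.
Step 2: lead(6x⁴ − 17x³ − 21x² + 12x − 5) ÷ lead(D) = 6x⁴ ÷ 3x² = 2x². Subtract (2x²)·D = 6x⁴ + 4x³ − 4x². Remainder: −21x³ − 17x² + 12x − 5.
Step 3: lead(−21x³ − 17x² + 12x − 5) ÷ lead(D) = −21x³ ÷ 3x² = −7x. Subtract (−7x)·D = −21x³ − 14x² + 14x. Remainder: −3x² − 2x − 5.
Step 4: lead(−3x² − 2x − 5) ÷ lead(D) = −3x² ÷ 3x² = −1. Subtract (−1)·D = −3x² − 2x + 2. Remainder: −7.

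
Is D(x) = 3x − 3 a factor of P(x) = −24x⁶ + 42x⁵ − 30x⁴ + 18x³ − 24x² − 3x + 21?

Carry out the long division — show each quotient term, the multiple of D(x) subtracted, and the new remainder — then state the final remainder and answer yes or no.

Step 1: lead(−24x⁶ + 42x⁵ − 30x⁴ + 18x³ − 24x² − 3x + 21) ÷ lead(D) = −24x⁶ ÷ 3x = −8x⁵. Subtract (−8x⁵)·D = −24x⁶ + 24x⁵. Remainder: 18x⁵ − 30x⁴ + 18x³ − 24x² − 3x + 21.
Step 2: lead(18x⁵ − 30x⁴ + 18x³ − 24x² − 3x + 21) ÷ lead(D) = 18x⁵ ÷ 3x = 6x⁴. Subtract (6x⁴)·D = 18x⁵ − 18x⁴. Remainder: −12x⁴ + 18x³ − 24x² − 3x + 21.
Step 3: lead(−12x⁴ + 18x³ − 24x² − 3x + 21) ÷ lead(D) = −12x⁴ ÷ 3x = −4x³. Subtract (−4x³)·D = −12x⁴ + 12x³. Remainder: 6x³ − 24x² − 3x + 21.
Step 4: lead(6x³ − 24x² − 3x + 21) ÷ lead(D) = 6x³ ÷ 3x = 2x². Subtract (2x²)·D = 6x³ − 6x². Remainder: −18x² − 3x + 21.
Step 5: lead(−18x² − 3x + 21) ÷ lead(D) = −18x² ÷ 3x = −6x. Subtract (−6x)·D = −18x² + 18x. Remainder: −21x + 21.
Step 6: lead(−21x + 21) ÷ lead(D) = −21x ÷ 3x = −7. Subtract (−7)·D = −21x + 21. Remainder: 0.

R(x) = 0, so D(x) is a factor of P(x). yes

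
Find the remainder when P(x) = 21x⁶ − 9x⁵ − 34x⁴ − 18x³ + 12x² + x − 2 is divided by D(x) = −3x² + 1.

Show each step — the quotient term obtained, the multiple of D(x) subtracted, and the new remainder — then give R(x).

Step 1: lead(21x⁶ − 9x⁵ − 34x⁴ − 18x³ + 12x² + x − 2) ÷ lead(D) = 21x⁶ ÷ −3x² = −7x⁴. Subtract (−7x⁴)·D = 21x⁶ − 7x⁴. Remainder: −9x⁵ − 27x⁴ − 18x³ + 12x² + x − 2.
Step 2: lead(−9x⁵ − 27x⁴ − 18x³ + 12x² + x − 2) ÷ lead(D) = −9x⁵ ÷ −3x² = 3x³. Subtract (3x³)·D = −9x⁵ + 3x³. Remainder: −27x⁴ − 21x³ + 12x² + x − 2.
Step 3: lead(−27x⁴ − 21x³ + 12x² + x − 2) ÷ lead(D) = −27x⁴ ÷ −3x² = 9x². Subtract (9x²)·D = −27x⁴ + 9x². Remainder: −21x³ + 3x² + x − 2.
Step 4: lead(−21x³ + 3x² + x − 2) ÷ lead(D) = −21x³ ÷ −3x² = 7x. Subtract (7x)·D = −21x³ + 7x. Remainder: 3x² − 6x − 2.
Step 5: lead(3x² − 6x − 2) ÷ lead(D) = 3x² ÷ −3x² = −1. Subtract (−1)·D = 3x² − 1. Remainder: −6x − 1.

R(x) = −6x − 1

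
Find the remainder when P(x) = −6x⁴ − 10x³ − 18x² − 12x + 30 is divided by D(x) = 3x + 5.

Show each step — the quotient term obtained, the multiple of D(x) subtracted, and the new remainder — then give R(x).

R(x) = 0

Step 1: lead(−6x⁴ − 10x³ − 18x² − 12x + 30) ÷ lead(D) = −6x⁴ ÷ 3x = −2x³. Subtract (−2x³)·D = −6x⁴ − 10x³. Remainder: −18x² − 12x + 30.
Step 2: lead(−18x² − 12x + 30) ÷ lead(D) = −18x² ÷ 3x = −6x. Subtract (−6x)·D = −18x² − 30x. Remainder: 18x + 30.
Step 3: lead(18x + 30) ÷ lead(D) = 18x ÷ 3x = 6. Subtract (6)·D = 18x + 30. Remainder: 0.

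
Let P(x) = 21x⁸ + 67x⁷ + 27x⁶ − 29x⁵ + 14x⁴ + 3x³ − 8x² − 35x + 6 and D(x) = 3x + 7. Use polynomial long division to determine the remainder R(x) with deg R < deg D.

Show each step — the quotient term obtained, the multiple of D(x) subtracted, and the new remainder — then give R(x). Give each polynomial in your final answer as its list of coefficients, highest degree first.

R = [6]

Step 1: lead(21x⁸ + 67x⁷ + 27x⁶ − 29x⁵ + 14x⁴ + 3x³ − 8x² − 35x + 6) ÷ lead(D) = 21x⁸ ÷ 3x = 7x⁷. Subtract (7x⁷)·D = 21x⁸ + 49x⁷. Remainder: 18x⁷ + 27x⁶ − 29x⁵ + 14x⁴ + 3x³ − 8x² − 35x + 6.
Step 2: lead(18x⁷ + 27x⁶ − 29x⁵ + 14x⁴ + 3x³ − 8x² − 35x + 6) ÷ lead(D) = 18x⁷ ÷ 3x = 6x⁶. Subtract (6x⁶)·D = 18x⁷ + 42x⁶. Remainder: −15x⁶ − 29x⁵ + 14x⁴ + 3x³ − 8x² − 35x + 6.
Step 3: lead(−15x⁶ − 29x⁵ + 14x⁴ + 3x³ − 8x² − 35x + 6) ÷ lead(D) = −15x⁶ ÷ 3x = −5x⁵. Subtract (−5x⁵)·D = −15x⁶ − 35x⁵. Remainder: 6x⁵ + 14x⁴ + 3x³ − 8x² − 35x + 6.
Step 4: lead(6x⁵ + 14x⁴ + 3x³ − 8x² − 35x + 6) ÷ lead(D) = 6x⁵ ÷ 3x = 2x⁴. Subtract (2x⁴)·D = 6x⁵ + 14x⁴. Remainder: 3x³ − 8x² − 35x + 6.
Step 5: lead(3x³ − 8x² − 35x + 6) ÷ lead(D) = 3x³ ÷ 3x = x². Subtract (x²)·D = 3x³ + 7x². Remainder: −15x² − 35x + 6.
Step 6: lead(−15x² − 35x + 6) ÷ lead(D) = −15x² ÷ 3x = −5x. Subtract (−5x)·D = −15x² − 35x. Remainder: 6.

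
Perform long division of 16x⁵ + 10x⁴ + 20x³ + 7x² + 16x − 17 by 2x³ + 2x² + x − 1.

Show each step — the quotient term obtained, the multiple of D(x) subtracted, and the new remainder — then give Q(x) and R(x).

Q(x) = 8x² − 3x + 9; R(x) = 4x − 8

Step 1: lead(16x⁵ + 10x⁴ + 20x³ + 7x² + 16x − 17) ÷ lead(D) = 16x⁵ ÷ 2x³ = 8x². Subtract (8x²)·D = 16x⁵ + 16x⁴ + 8x³ − 8x². Remainder: −6x⁴ + 12x³ + 15x² + 16x − 17.
Step 2: lead(−6x⁴ + 12x³ + 15x² + 16x − 17) ÷ lead(D) = −6x⁴ ÷ 2x³ = −3x. Subtract (−3x)·D = −6x⁴ − 6x³ − 3x² + 3x. Remainder: 18x³ + 18x² + 13x − 17.
Step 3: lead(18x³ + 18x² + 13x − 17) ÷ lead(D) = 18x³ ÷ 2x³ = 9. Subtract (9)·D = 18x³ + 18x² + 9x − 9. Remainder: 4x − 8.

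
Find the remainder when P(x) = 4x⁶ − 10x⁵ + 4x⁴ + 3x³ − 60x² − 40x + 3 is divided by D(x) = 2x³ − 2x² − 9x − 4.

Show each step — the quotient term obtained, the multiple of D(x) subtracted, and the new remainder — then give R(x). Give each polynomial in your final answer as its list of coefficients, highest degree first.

R = [-8, 3]

Step 1: lead(4x⁶ − 10x⁵ + 4x⁴ + 3x³ − 60x² − 40x + 3) ÷ lead(D) = 4x⁶ ÷ 2x³ = 2x³. Subtract (2x³)·D = 4x⁶ − 4x⁵ − 18x⁴ − 8x³. Remainder: −6x⁵ + 22x⁴ + 11x³ − 60x² − 40x + 3.
Step 2: lead(−6x⁵ + 22x⁴ + 11x³ − 60x² − 40x + 3) ÷ lead(D) = −6x⁵ ÷ 2x³ = −3x². Subtract (−3x²)·D = −6x⁵ + 6x⁴ + 27x³ + 12x². Remainder: 16x⁴ − 16x³ − 72x² − 40x + 3.
Step 3: lead(16x⁴ − 16x³ − 72x² − 40x + 3) ÷ lead(D) = 16x⁴ ÷ 2x³ = 8x. Subtract (8x)·D = 16x⁴ − 16x³ − 72x² − 32x. Remainder: −8x + 3.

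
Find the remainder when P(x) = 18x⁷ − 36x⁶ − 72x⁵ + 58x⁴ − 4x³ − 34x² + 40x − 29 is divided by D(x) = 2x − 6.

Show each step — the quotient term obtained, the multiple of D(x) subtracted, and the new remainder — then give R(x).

R(x) = 1

Step 1: lead(18x⁷ − 36x⁶ − 72x⁵ + 58x⁴ − 4x³ − 34x² + 40x − 29) ÷ lead(D) = 18x⁷ ÷ 2x = 9x⁶. Subtract (9x⁶)·D = 18x⁷ − 54x⁶. Remainder: 18x⁶ − 72x⁵ + 58x⁴ − 4x³ − 34x² + 40x − 29.
Step 2: lead(18x⁶ − 72x⁵ + 58x⁴ − 4x³ − 34x² + 40x − 29) ÷ lead(D) = 18x⁶ ÷ 2x = 9x⁵. Subtract (9x⁵)·D = 18x⁶ − 54x⁵. Remainder: −18x⁵ + 58x⁴ − 4x³ − 34x² + 40x − 29.
Step 3: lead(−18x⁵ + 58x⁴ − 4x³ − 34x² + 40x − 29) ÷ lead(D) = −18x⁵ ÷ 2x = −9x⁴. Subtract (−9x⁴)·D = −18x⁵ + 54x⁴. Remainder: 4x⁴ − 4x³ − 34x² + 40x − 29.
Step 4: lead(4x⁴ − 4x³ − 34x² + 40x − 29) ÷ lead(D) = 4x⁴ ÷ 2x = 2x³. Subtract (2x³)·D = 4x⁴ − 12x³. Remainder: 8x³ − 34x² + 40x − 29.
Step 5: lead(8x³ − 34x² + 40x − 29) ÷ lead(D) = 8x³ ÷ 2x = 4x². Subtract (4x²)·D = 8x³ − 24x². Remainder: −10x² + 40x − 29.
Step 6: lead(−10x² + 40x − 29) ÷ lead(D) = −10x² ÷ 2x = −5x. Subtract (−5x)·D = −10x² + 30x. Remainder: 10x − 29.
Step 7: lead(10x − 29) ÷ lead(D) = 10x ÷ 2x = 5. Subtract (5)·D = 10x − 30. Remainder: 1.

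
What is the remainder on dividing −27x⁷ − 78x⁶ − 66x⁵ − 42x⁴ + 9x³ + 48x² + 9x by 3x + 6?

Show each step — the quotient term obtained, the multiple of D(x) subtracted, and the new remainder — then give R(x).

R(x) = 6

Step 1: lead(−27x⁷ − 78x⁶ − 66x⁵ − 42x⁴ + 9x³ + 48x² + 9x) ÷ lead(D) = −27x⁷ ÷ 3x = −9x⁶. Subtract (−9x⁶)·D = −27x⁷ − 54x⁶. Remainder: −24x⁶ − 66x⁵ − 42x⁴ + 9x³ + 48x² + 9x.
Step 2: lead(−24x⁶ − 66x⁵ − 42x⁴ + 9x³ + 48x² + 9x) ÷ lead(D) = −24x⁶ ÷ 3x = −8x⁵. Subtract (−8x⁵)·D = −24x⁶ − 48x⁵. Remainder: −18x⁵ − 42x⁴ + 9x³ + 48x² + 9x.
Step 3: lead(−18x⁵ − 42x⁴ + 9x³ + 48x² + 9x) ÷ lead(D) = −18x⁵ ÷ 3x = −6x⁴. Subtract (−6x⁴)·D = −18x⁵ − 36x⁴. Remainder: −6x⁴ + 9x³ + 48x² + 9x.
Step 4: lead(−6x⁴ + 9x³ + 48x² + 9x) ÷ lead(D) = −6x⁴ ÷ 3x = −2x³. Subtract (−2x³)·D = −6x⁴ − 12x³. Remainder: 21x³ + 48x² + 9x.
Step 5: lead(21x³ + 48x² + 9x) ÷ lead(D) = 21x³ ÷ 3x = 7x². Subtract (7x²)·D = 21x³ + 42x². Remainder: 6x² + 9x.
Step 6: lead(6x² + 9x) ÷ lead(D) = 6x² ÷ 3x = 2x. Subtract (2x)·D = 6x² + 12x. Remainder: −3x.
Step 7: lead(−3x) ÷ lead(D) = −3x ÷ 3x = −1. Subtract (−1)·D = −3x − 6. Remainder: 6.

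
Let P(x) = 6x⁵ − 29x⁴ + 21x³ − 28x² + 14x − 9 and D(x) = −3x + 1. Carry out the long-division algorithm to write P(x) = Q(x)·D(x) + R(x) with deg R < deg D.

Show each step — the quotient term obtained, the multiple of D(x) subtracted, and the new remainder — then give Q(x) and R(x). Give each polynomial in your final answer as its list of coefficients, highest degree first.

Q = [-2, 9, -4, 8, -2]; R = [-7]

Step 1: lead(6x⁵ − 29x⁴ + 21x³ − 28x² + 14x − 9) ÷ lead(D) = 6x⁵ ÷ −3x = −2x⁴. Subtract (−2x⁴)·D = 6x⁵ − 2x⁴. Remainder: −27x⁴ + 21x³ − 28x² + 14x − 9.
Step 2: lead(−27x⁴ + 21x³ − 28x² + 14x − 9) ÷ lead(D) = −27x⁴ ÷ −3x = 9x³. Subtract (9x³)·D = −27x⁴ + 9x³. Remainder: 12x³ − 28x² + 14x − 9.
Step 3: lead(12x³ − 28x² + 14x − 9) ÷ lead(D) = 12x³ ÷ −3x = −4x². Subtract (−4x²)·D = 12x³ − 4x². Remainder: −24x² + 14x − 9.
Step 4: lead(−24x² + 14x − 9) ÷ lead(D) = −24x² ÷ −3x = 8x. Subtract (8x)·D = −24x² + 8x. Remainder: 6x − 9.
Step 5: lead(6x − 9) ÷ lead(D) = 6x ÷ −3x = −2. Subtract (−2)·D = 6x − 2. Remainder: −7.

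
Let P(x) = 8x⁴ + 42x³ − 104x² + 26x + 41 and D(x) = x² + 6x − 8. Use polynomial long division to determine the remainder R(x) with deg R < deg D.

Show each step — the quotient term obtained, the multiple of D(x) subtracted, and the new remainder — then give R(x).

Step 1: lead(8x⁴ + 42x³ − 104x² + 26x + 41) ÷ lead(D) = 8x⁴ ÷ x² = 8x². Subtract (8x²)·D = 8x⁴ + 48x³ − 64x². Remainder: −6x³ − 40x² + 26x + 41.
Step 2: lead(−6x³ − 40x² + 26x + 41) ÷ lead(D) = −6x³ ÷ x² = −6x. Subtract (−6x)·D = −6x³ − 36x² + 48x. Remainder: −4x² − 22x + 41.
Step 3: lead(−4x² − 22x + 41) ÷ lead(D) = −4x² ÷ x² = −4. Subtract (−4)·D = −4x² − 24x + 32. Remainder: 2x + 9.

R(x) = 2x + 9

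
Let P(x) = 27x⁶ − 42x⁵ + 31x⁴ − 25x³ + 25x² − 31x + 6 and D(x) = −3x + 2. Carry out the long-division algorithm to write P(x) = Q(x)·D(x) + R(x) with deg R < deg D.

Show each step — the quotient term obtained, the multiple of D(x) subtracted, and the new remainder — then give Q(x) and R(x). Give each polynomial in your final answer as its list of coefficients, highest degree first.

Q = [-9, 8, -5, 5, -5, 7]; R = [-8]

Step 1: lead(27x⁶ − 42x⁵ + 31x⁴ − 25x³ + 25x² − 31x + 6) ÷ lead(D) = 27x⁶ ÷ −3x = −9x⁵. Subtract (−9x⁵)·D = 27x⁶ − 18x⁵. Remainder: −24x⁵ + 31x⁴ − 25x³ + 25x² − 31x + 6.
Step 2: lead(−24x⁵ + 31x⁴ − 25x³ + 25x² − 31x + 6) ÷ lead(D) = −24x⁵ ÷ −3x = 8x⁴. Subtract (8x⁴)·D = −24x⁵ + 16x⁴. Remainder: 15x⁴ − 25x³ + 25x² − 31x + 6.
Step 3: lead(15x⁴ − 25x³ + 25x² − 31x + 6) ÷ lead(D) = 15x⁴ ÷ −3x = −5x³. Subtract (−5x³)·D = 15x⁴ − 10x³. Remainder: −15x³ + 25x² − 31x + 6.
Step 4: lead(−15x³ + 25x² − 31x + 6) ÷ lead(D) = −15x³ ÷ −3x = 5x². Subtract (5x²)·D = −15x³ + 10x². Remainder: 15x² − 31x + 6.
Step 5: lead(15x² − 31x + 6) ÷ lead(D) = 15x² ÷ −3x = −5x. Subtract (−5x)·D = 15x² − 10x. Remainder: −21x + 6.
Step 6: lead(−21x + 6) ÷ lead(D) = −21x ÷ −3x = 7. Subtract (7)·D = −21x + 14. Remainder: −8.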